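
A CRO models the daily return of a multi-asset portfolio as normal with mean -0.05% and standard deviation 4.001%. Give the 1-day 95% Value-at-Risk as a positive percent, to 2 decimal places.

6.63%

At 95% one-sided, z = 1.645.
VaR = −μ + z·σ = −(-0.05%) + 1.645 × 4.001% = 6.632%.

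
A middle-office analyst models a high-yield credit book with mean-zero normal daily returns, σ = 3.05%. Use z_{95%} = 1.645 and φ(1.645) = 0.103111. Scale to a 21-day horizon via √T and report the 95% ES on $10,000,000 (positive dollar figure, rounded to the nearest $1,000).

σ_{21d} = 3.05% × √21 = 13.977%.
ES multiplier = φ(z)/(1−α) = 0.103111/0.05 = 2.062.
ES = 13.977% × 2.062 = 28.821%; on $10,000,000: $2,882,100.

$2,882,000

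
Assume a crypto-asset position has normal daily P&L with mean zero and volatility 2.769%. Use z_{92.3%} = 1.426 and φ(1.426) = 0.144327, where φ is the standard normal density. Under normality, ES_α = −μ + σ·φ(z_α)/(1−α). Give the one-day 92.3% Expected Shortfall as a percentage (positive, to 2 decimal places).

5.19%

Tail multiplier: φ(z)/(1−α) = 0.144327 / 0.077 = 1.874.
ES = 2.769% × 1.874 = 5.189%.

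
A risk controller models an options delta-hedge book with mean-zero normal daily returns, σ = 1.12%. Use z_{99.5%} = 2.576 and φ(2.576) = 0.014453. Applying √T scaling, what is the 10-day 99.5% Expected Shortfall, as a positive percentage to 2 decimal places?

10.24%

σ_{10d} = 1.12% × √10 = 3.542%.
ES multiplier = φ(z)/(1−α) = 0.014453/0.005 = 2.891.
ES = 3.542% × 2.891 = 10.240%.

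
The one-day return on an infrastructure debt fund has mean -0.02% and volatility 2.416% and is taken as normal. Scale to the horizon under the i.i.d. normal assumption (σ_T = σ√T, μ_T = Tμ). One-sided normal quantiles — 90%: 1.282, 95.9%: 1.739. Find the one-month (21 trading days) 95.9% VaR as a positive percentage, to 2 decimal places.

19.67%

σ_{21d} = 2.416% × √21 = 11.072%; μ_{21d} = 21 × -0.02% = -0.420%.
VaR = −(-0.420%) + 1.739 × 11.072% = 19.674%.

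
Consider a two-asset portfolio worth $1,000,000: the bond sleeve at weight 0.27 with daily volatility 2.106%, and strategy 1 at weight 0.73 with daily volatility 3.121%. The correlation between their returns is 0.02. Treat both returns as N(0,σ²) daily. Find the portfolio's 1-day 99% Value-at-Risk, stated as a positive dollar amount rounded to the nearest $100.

$54,900

σ_p² = 0.27²·2.106² + 0.73²·3.121² + 2·0.02·0.27·0.73·2.106·3.121 = 5.5659 (%²).
σ_p = √5.5659 = 2.359%.
At 99%, z = 2.326.
VaR = 2.326 × 2.359% = 5.487%; on $1,000,000 that is $54,870.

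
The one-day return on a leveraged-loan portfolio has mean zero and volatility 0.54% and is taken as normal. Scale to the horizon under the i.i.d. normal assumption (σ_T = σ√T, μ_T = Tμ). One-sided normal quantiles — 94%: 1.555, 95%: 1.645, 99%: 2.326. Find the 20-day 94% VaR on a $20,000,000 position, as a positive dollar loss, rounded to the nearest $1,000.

$751,000

σ_{20d} = 0.54% × √20 = 2.415%.
VaR = 1.555 × 2.415% = 3.755%.
On $20,000,000: 0.03755 × $20,000,000 = $751,000.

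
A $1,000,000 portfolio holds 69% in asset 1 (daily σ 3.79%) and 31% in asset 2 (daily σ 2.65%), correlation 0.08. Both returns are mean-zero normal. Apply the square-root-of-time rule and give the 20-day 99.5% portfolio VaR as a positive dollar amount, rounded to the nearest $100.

$322,900

σ_p = √(0.69²·3.79² + 0.31²·2.65² + 2·0.08·0.69·0.31·3.79·2.65) = 2.803%.
σ_{20d} = 2.803% × √20 = 12.535%.
z(99.5%) = 2.576.
VaR = 2.576 × 12.535% = 32.290%; on $1,000,000 that is $322,900.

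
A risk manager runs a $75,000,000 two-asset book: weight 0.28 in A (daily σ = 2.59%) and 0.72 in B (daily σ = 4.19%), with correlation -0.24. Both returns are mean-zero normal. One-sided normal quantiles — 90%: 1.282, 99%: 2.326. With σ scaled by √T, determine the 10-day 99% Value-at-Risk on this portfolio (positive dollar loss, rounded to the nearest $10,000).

$16,160,000

σ_p = √(0.28²·2.59² + 0.72²·4.19² + 2·-0.24·0.28·0.72·2.59·4.19) = 2.929%.
σ_{10d} = 2.929% × √10 = 9.262%.
VaR = 2.326 × 9.262% = 21.543%; on $75,000,000 that is $16,157,250.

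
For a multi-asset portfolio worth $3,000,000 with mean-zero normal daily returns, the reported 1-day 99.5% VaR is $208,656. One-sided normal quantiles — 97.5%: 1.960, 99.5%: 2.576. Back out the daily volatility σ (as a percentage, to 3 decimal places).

2.700%

VaR as a fraction: $208,656 / $3,000,000 = 6.955%.
σ = VaR / z = 6.955% / 2.576 = 2.700%.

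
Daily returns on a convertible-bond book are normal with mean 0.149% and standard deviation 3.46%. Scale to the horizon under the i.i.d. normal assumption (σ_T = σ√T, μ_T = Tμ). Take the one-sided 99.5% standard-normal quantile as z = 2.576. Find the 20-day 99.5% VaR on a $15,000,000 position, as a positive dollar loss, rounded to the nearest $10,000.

σ_{20d} = 3.46% × √20 = 15.474%; μ_{20d} = 20 × 0.149% = 2.980%.
VaR = −(2.980%) + 2.576 × 15.474% = 36.881%.
On $15,000,000: 0.36881 × $15,000,000 = $5,532,150.

$5,530,000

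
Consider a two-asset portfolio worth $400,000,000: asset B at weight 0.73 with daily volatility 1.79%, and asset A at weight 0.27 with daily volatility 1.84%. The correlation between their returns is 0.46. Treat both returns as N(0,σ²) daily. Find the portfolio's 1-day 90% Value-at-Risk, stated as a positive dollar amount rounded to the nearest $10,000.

σ_p² = 0.73²·1.79² + 0.27²·1.84² + 2·0.46·0.73·0.27·1.79·1.84 = 2.5515 (%²).
σ_p = √2.5515 = 1.597%.
At 90%, z = 1.282.
VaR = 1.282 × 1.597% = 2.047%; on $400,000,000 that is $8,188,000.

$8,190,000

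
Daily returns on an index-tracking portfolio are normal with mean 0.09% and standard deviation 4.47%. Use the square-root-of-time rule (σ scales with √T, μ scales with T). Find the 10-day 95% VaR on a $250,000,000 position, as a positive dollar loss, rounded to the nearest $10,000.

$55,880,000

At 95%, z = 1.645.
σ_{10d} = 4.47% × √10 = 14.135%; μ_{10d} = 10 × 0.09% = 0.900%.
VaR = −(0.900%) + 1.645 × 14.135% = 22.352%.
On $250,000,000: 0.22352 × $250,000,000 = $55,880,000.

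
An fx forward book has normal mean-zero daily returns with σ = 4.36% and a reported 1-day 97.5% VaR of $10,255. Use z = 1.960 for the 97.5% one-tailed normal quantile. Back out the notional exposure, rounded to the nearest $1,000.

VaR as a fraction of value: z·σ = 1.960 × 4.36% = 8.5456%.
Position = $10,255 / 0.085456 = $120,003.

$120,000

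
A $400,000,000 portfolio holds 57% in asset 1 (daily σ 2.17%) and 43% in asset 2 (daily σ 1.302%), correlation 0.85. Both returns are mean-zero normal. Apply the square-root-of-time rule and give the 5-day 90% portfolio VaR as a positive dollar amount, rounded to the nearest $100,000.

σ_p = √(0.57²·2.17² + 0.43²·1.302² + 2·0.85·0.57·0.43·2.17·1.302) = 1.738%.
σ_{5d} = 1.738% × √5 = 3.886%.
z(90%) = 1.282.
VaR = 1.282 × 3.886% = 4.982%; on $400,000,000 that is $19,928,000.

$19,900,000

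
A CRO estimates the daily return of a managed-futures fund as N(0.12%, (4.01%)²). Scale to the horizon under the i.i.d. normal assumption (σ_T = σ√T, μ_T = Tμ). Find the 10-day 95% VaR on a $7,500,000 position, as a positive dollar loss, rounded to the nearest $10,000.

At 95%, z = 1.645.
σ_{10d} = 4.01% × √10 = 12.681%; μ_{10d} = 10 × 0.12% = 1.200%.
VaR = −(1.200%) + 1.645 × 12.681% = 19.660%.
On $7,500,000: 0.19660 × $7,500,000 = $1,474,500.

$1,470,000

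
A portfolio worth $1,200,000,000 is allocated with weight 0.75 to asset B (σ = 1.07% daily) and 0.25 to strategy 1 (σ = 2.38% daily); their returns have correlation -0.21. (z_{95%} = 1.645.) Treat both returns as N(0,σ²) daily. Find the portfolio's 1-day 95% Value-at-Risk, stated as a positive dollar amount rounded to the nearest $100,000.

$17,600,000

σ_p² = 0.75²·1.07² + 0.25²·2.38² + 2·-0.21·0.75·0.25·1.07·2.38 = 0.7975 (%²).
σ_p = √0.7975 = 0.893%.
VaR = 1.645 × 0.893% = 1.469%; on $1,200,000,000 that is $17,628,000.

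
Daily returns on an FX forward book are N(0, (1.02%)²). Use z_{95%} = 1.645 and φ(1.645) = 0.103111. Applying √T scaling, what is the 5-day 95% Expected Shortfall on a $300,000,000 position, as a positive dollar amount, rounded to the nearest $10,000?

$14,110,000

σ_{5d} = 1.02% × √5 = 2.281%.
ES multiplier = φ(z)/(1−α) = 0.103111/0.05 = 2.062.
ES = 2.281% × 2.062 = 4.703%; on $300,000,000: $14,109,000.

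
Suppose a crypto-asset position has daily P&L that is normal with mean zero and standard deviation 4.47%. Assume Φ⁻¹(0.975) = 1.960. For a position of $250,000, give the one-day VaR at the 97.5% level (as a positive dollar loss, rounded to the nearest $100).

$21,900

VaR = z·σ = 1.960 × 4.47% = 8.761%.
On $250,000: 0.08761 × $250,000 = $21,902.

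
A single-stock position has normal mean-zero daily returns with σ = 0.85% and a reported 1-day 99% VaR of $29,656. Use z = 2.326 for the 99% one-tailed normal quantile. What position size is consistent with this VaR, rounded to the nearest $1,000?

$1,500,000

VaR as a fraction of value: z·σ = 2.326 × 0.85% = 1.9771%.
Position = $29,656 / 0.019771 = $1,499,975.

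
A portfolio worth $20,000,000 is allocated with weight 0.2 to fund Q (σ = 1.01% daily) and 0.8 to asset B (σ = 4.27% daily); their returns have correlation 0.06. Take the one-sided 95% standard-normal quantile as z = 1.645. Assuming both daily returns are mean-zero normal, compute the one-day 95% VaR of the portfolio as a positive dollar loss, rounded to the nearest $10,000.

$1,130,000

σ_p² = 0.2²·1.01² + 0.8²·4.27² + 2·0.06·0.2·0.8·1.01·4.27 = 11.7927 (%²).
σ_p = √11.7927 = 3.434%.
VaR = 1.645 × 3.434% = 5.649%; on $20,000,000 that is $1,129,800.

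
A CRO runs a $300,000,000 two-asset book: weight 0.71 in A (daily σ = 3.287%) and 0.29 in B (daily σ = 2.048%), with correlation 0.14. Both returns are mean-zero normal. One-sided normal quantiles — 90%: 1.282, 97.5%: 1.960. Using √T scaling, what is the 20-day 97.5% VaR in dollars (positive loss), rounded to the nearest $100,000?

$65,400,000

σ_p = √(0.71²·3.287² + 0.29²·2.048² + 2·0.14·0.71·0.29·3.287·2.048) = 2.487%.
σ_{20d} = 2.487% × √20 = 11.122%.
VaR = 1.960 × 11.122% = 21.799%; on $300,000,000 that is $65,397,000.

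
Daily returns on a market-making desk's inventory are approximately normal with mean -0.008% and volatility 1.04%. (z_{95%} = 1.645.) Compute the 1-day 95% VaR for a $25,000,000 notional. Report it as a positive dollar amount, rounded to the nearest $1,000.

VaR = −μ + z·σ = −(-0.008%) + 1.645 × 1.04% = 1.719%.
On $25,000,000: 0.01719 × $25,000,000 = $429,750.

$430,000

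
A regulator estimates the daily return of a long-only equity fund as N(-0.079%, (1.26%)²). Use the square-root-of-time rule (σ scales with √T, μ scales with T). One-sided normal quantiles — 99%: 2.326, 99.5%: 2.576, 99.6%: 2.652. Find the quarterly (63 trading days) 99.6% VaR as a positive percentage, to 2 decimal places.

31.50%

σ_{63d} = 1.26% × √63 = 10.001%; μ_{63d} = 63 × -0.079% = -4.977%.
VaR = −(-4.977%) + 2.652 × 10.001% = 31.500%.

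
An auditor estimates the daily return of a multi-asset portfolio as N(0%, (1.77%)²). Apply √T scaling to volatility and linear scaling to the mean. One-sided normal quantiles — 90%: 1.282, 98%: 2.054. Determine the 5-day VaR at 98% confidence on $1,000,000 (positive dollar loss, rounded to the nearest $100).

$81,300

σ_{5d} = 1.77% × √5 = 3.958%.
VaR = 2.054 × 3.958% = 8.130%.
On $1,000,000: 0.08130 × $1,000,000 = $81,300.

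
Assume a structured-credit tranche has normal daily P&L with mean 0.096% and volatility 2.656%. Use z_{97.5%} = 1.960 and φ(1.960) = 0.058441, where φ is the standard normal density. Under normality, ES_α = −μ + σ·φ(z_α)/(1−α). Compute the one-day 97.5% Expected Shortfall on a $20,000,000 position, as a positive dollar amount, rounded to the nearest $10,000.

$1,220,000

Tail multiplier: φ(z)/(1−α) = 0.058441 / 0.025 = 2.338.
ES = −(0.096%) + 2.656% × 2.338 = 6.114%.
On $20,000,000: 0.06114 × $20,000,000 = $1,222,800.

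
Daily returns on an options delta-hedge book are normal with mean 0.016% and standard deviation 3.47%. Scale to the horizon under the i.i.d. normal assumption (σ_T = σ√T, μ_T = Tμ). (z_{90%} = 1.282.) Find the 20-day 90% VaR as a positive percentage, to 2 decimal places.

19.57%

σ_{20d} = 3.47% × √20 = 15.518%; μ_{20d} = 20 × 0.016% = 0.320%.
VaR = −(0.320%) + 1.282 × 15.518% = 19.574%.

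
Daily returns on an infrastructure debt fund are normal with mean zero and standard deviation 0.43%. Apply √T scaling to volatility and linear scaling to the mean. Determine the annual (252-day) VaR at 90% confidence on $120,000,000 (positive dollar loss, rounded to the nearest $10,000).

$10,500,000

At 90%, z = 1.282.
σ_{252d} = 0.43% × √252 = 6.826%.
VaR = 1.282 × 6.826% = 8.751%.
On $120,000,000: 0.08751 × $120,000,000 = $10,501,200.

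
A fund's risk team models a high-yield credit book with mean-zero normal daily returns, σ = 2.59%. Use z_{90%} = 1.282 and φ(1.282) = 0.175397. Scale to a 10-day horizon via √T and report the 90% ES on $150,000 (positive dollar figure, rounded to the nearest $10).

$21,550

σ_{10d} = 2.59% × √10 = 8.190%.
ES multiplier = φ(z)/(1−α) = 0.175397/0.1 = 1.754.
ES = 8.190% × 1.754 = 14.365%; on $150,000: $21,548.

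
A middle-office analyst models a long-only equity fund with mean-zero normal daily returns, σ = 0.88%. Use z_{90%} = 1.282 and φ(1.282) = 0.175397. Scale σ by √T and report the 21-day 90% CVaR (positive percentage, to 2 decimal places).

σ_{21d} = 0.88% × √21 = 4.033%.
ES multiplier = φ(z)/(1−α) = 0.175397/0.1 = 1.754.
ES = 4.033% × 1.754 = 7.074%.

7.07%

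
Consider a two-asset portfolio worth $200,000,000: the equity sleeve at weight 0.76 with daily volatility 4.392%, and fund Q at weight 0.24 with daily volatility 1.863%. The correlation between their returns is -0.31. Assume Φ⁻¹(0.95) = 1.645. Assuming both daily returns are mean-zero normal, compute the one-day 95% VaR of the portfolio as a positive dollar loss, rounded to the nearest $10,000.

σ_p² = 0.76²·4.392² + 0.24²·1.863² + 2·-0.31·0.76·0.24·4.392·1.863 = 10.4163 (%²).
σ_p = √10.4163 = 3.227%.
VaR = 1.645 × 3.227% = 5.308%; on $200,000,000 that is $10,616,000.

$10,620,000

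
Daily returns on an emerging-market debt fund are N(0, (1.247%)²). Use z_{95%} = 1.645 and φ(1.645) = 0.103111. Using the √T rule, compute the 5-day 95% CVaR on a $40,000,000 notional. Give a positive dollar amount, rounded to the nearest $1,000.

$2,300,000

σ_{5d} = 1.247% × √5 = 2.788%.
ES multiplier = φ(z)/(1−α) = 0.103111/0.05 = 2.062.
ES = 2.788% × 2.062 = 5.749%; on $40,000,000: $2,299,600.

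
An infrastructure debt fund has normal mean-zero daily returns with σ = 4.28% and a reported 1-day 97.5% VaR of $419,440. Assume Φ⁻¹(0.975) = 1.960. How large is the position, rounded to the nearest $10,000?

$5,000,000

VaR as a fraction of value: z·σ = 1.960 × 4.28% = 8.3888%.
Position = $419,440 / 0.083888 = $5,000,000.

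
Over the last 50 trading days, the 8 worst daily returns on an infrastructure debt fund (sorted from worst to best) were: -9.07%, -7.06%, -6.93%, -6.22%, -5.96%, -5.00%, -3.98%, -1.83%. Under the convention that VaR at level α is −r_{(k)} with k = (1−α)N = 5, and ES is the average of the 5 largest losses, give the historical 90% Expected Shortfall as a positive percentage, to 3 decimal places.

7.048%

The 5 worst returns sum to -35.24%.
ES = −(-35.24%) / 5 = 7.048%.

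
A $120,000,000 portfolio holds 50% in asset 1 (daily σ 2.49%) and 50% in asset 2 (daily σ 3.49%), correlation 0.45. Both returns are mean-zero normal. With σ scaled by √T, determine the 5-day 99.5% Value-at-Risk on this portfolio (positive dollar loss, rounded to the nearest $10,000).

$17,690,000

σ_p = √(0.5²·2.49² + 0.5²·3.49² + 2·0.45·0.5·0.5·2.49·3.49) = 2.559%.
σ_{5d} = 2.559% × √5 = 5.722%.
z(99.5%) = 2.576.
VaR = 2.576 × 5.722% = 14.740%; on $120,000,000 that is $17,688,000.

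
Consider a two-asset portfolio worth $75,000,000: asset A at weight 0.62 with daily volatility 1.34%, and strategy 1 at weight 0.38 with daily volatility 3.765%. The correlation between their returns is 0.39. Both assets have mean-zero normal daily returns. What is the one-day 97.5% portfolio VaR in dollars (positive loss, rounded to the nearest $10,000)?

σ_p² = 0.62²·1.34² + 0.38²·3.765² + 2·0.39·0.62·0.38·1.34·3.765 = 3.6643 (%²).
σ_p = √3.6643 = 1.914%.
At 97.5%, z = 1.960.
VaR = 1.960 × 1.914% = 3.751%; on $75,000,000 that is $2,813,250.

$2,810,000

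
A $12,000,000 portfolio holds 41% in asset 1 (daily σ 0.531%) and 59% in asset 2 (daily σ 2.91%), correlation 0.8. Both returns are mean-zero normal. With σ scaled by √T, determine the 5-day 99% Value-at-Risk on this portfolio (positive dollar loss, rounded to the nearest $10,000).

$1,180,000

σ_p = √(0.41²·0.531² + 0.59²·2.91² + 2·0.8·0.41·0.59·0.531·2.91) = 1.896%.
σ_{5d} = 1.896% × √5 = 4.240%.
z(99%) = 2.326.
VaR = 2.326 × 4.240% = 9.862%; on $12,000,000 that is $1,183,440.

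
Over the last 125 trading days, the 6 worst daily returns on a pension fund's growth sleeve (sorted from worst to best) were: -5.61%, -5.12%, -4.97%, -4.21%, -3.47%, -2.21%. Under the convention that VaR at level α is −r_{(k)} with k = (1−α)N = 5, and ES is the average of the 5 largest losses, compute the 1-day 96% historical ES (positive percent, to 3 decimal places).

4.676%

The 5 worst returns sum to -23.38%.
ES = −(-23.38%) / 5 = 4.676%.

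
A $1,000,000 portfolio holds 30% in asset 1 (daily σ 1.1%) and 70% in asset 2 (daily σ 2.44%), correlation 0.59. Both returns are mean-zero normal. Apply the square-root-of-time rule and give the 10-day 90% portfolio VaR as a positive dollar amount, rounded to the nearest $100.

σ_p = √(0.3²·1.1² + 0.7²·2.44² + 2·0.59·0.3·0.7·1.1·2.44) = 1.921%.
σ_{10d} = 1.921% × √10 = 6.075%.
z(90%) = 1.282.
VaR = 1.282 × 6.075% = 7.788%; on $1,000,000 that is $77,880.

$77,900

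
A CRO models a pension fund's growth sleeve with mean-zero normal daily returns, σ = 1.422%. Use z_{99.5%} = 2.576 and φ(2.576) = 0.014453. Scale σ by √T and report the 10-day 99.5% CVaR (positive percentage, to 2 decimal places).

σ_{10d} = 1.422% × √10 = 4.497%.
ES multiplier = φ(z)/(1−α) = 0.014453/0.005 = 2.891.
ES = 4.497% × 2.891 = 13.001%.

13.00%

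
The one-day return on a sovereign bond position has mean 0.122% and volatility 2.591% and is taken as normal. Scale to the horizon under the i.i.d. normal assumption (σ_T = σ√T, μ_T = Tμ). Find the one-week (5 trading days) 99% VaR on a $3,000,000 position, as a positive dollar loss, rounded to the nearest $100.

At 99%, z = 2.326.
σ_{5d} = 2.591% × √5 = 5.794%; μ_{5d} = 5 × 0.122% = 0.610%.
VaR = −(0.610%) + 2.326 × 5.794% = 12.867%.
On $3,000,000: 0.12867 × $3,000,000 = $386,010.

$386,000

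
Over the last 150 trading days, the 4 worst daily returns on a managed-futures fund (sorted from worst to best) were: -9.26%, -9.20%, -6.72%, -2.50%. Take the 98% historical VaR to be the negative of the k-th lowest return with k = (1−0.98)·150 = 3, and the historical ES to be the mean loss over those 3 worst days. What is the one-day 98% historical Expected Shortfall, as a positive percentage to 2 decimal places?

The 3 worst returns sum to -25.18%.
ES = −(-25.18%) / 3 = 8.3933…% ≈ 8.39%.

8.39%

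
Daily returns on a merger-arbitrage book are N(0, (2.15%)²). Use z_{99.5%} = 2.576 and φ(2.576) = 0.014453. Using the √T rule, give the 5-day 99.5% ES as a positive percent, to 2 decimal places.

σ_{5d} = 2.15% × √5 = 4.808%.
ES multiplier = φ(z)/(1−α) = 0.014453/0.005 = 2.891.
ES = 4.808% × 2.891 = 13.900%.

13.90%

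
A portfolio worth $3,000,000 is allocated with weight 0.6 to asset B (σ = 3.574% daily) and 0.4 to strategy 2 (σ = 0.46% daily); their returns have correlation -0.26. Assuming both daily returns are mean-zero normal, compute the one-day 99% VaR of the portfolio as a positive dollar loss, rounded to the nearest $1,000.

$147,000

σ_p² = 0.6²·3.574² + 0.4²·0.46² + 2·-0.26·0.6·0.4·3.574·0.46 = 4.4271 (%²).
σ_p = √4.4271 = 2.104%.
At 99%, z = 2.326.
VaR = 2.326 × 2.104% = 4.894%; on $3,000,000 that is $146,820.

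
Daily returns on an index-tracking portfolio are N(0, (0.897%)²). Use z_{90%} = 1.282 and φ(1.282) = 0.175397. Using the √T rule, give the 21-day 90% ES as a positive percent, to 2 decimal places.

σ_{21d} = 0.897% × √21 = 4.111%.
ES multiplier = φ(z)/(1−α) = 0.175397/0.1 = 1.754.
ES = 4.111% × 1.754 = 7.211%.

7.21%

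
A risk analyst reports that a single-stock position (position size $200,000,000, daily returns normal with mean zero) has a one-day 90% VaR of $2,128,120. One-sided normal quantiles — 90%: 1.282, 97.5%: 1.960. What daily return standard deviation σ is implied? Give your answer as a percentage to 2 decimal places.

VaR as a fraction: $2,128,120 / $200,000,000 = 1.064%.
σ = VaR / z = 1.064% / 1.282 = 0.830%.

0.83%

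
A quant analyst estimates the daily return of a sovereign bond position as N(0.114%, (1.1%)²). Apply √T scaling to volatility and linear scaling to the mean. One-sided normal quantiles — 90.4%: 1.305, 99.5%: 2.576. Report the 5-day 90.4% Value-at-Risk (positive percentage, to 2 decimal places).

σ_{5d} = 1.1% × √5 = 2.460%; μ_{5d} = 5 × 0.114% = 0.570%.
VaR = −(0.570%) + 1.305 × 2.460% = 2.640%.

2.64%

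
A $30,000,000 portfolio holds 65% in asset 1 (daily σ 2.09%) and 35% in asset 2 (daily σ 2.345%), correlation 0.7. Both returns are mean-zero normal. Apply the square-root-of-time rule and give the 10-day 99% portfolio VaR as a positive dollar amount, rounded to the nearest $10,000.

$4,460,000

σ_p = √(0.65²·2.09² + 0.35²·2.345² + 2·0.7·0.65·0.35·2.09·2.345) = 2.020%.
σ_{10d} = 2.020% × √10 = 6.388%.
z(99%) = 2.326.
VaR = 2.326 × 6.388% = 14.858%; on $30,000,000 that is $4,457,400.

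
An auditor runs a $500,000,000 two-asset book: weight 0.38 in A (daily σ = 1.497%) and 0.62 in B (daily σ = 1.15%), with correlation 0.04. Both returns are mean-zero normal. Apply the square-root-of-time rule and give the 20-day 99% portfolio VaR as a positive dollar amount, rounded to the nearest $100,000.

$48,400,000

σ_p = √(0.38²·1.497² + 0.62²·1.15² + 2·0.04·0.38·0.62·1.497·1.15) = 0.930%.
σ_{20d} = 0.930% × √20 = 4.159%.
z(99%) = 2.326.
VaR = 2.326 × 4.159% = 9.674%; on $500,000,000 that is $48,370,000.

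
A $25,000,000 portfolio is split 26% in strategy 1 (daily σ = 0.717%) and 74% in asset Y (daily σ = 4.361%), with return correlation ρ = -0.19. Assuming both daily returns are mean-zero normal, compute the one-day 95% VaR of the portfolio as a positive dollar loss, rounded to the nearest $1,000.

$1,315,000

σ_p² = 0.26²·0.717² + 0.74²·4.361² + 2·-0.19·0.26·0.74·0.717·4.361 = 10.2206 (%²).
σ_p = √10.2206 = 3.197%.
At 95%, z = 1.645.
VaR = 1.645 × 3.197% = 5.259%; on $25,000,000 that is $1,314,750.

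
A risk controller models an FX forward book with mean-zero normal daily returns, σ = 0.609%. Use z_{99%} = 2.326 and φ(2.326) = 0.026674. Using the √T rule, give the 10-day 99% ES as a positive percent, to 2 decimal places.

5.14%

σ_{10d} = 0.609% × √10 = 1.926%.
ES multiplier = φ(z)/(1−α) = 0.026674/0.01 = 2.667.
ES = 1.926% × 2.667 = 5.137%.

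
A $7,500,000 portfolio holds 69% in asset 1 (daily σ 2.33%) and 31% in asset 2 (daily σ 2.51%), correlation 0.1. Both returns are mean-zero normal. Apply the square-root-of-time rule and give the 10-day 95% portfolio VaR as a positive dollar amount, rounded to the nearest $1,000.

σ_p = √(0.69²·2.33² + 0.31²·2.51² + 2·0.1·0.69·0.31·2.33·2.51) = 1.855%.
σ_{10d} = 1.855% × √10 = 5.866%.
z(95%) = 1.645.
VaR = 1.645 × 5.866% = 9.650%; on $7,500,000 that is $723,750.

$724,000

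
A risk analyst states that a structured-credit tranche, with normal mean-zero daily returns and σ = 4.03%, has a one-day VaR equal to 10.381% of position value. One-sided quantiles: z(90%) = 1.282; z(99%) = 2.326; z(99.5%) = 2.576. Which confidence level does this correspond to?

99.5%

Implied z = VaR/σ = 10.381 / 4.03 = 2.576.
This matches z(99.5%) = 2.576.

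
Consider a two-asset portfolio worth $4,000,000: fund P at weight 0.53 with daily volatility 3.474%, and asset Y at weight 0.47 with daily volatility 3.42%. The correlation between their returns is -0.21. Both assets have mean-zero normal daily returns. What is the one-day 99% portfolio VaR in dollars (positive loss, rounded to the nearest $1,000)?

$202,000

σ_p² = 0.53²·3.474² + 0.47²·3.42² + 2·-0.21·0.53·0.47·3.474·3.42 = 4.7308 (%²).
σ_p = √4.7308 = 2.175%.
At 99%, z = 2.326.
VaR = 2.326 × 2.175% = 5.059%; on $4,000,000 that is $202,360.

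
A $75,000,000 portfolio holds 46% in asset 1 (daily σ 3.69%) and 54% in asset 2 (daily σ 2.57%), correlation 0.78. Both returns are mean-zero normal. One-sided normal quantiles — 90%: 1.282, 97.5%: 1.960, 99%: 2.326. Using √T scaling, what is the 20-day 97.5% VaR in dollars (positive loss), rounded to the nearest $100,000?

σ_p = √(0.46²·3.69² + 0.54²·2.57² + 2·0.78·0.46·0.54·3.69·2.57) = 2.912%.
σ_{20d} = 2.912% × √20 = 13.023%.
VaR = 1.960 × 13.023% = 25.525%; on $75,000,000 that is $19,143,750.

$19,100,000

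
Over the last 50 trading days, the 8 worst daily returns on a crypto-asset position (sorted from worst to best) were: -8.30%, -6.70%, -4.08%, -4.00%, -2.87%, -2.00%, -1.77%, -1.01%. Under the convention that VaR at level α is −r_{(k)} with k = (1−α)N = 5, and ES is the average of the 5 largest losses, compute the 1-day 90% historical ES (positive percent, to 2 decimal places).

5.19%

The 5 worst returns sum to -25.95%.
ES = −(-25.95%) / 5 = 5.19%.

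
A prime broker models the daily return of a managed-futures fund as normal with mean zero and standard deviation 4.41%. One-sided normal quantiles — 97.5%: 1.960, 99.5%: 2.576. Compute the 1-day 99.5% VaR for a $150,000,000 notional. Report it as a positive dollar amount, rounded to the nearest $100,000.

VaR = z·σ = 2.576 × 4.41% = 11.360%.
On $150,000,000: 0.11360 × $150,000,000 = $17,040,000.

$17,000,000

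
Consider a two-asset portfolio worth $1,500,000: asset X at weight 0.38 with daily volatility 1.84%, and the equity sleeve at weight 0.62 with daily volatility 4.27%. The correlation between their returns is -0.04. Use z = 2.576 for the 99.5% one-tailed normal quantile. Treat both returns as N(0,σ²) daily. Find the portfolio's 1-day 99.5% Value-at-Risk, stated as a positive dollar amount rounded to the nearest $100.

$104,800

σ_p² = 0.38²·1.84² + 0.62²·4.27² + 2·-0.04·0.38·0.62·1.84·4.27 = 7.3495 (%²).
σ_p = √7.3495 = 2.711%.
VaR = 2.576 × 2.711% = 6.984%; on $1,500,000 that is $104,760.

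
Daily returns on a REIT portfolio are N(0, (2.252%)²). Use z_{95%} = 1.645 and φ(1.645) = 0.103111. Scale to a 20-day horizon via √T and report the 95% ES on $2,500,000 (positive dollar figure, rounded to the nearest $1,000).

σ_{20d} = 2.252% × √20 = 10.071%.
ES multiplier = φ(z)/(1−α) = 0.103111/0.05 = 2.062.
ES = 10.071% × 2.062 = 20.766%; on $2,500,000: $519,150.

$519,000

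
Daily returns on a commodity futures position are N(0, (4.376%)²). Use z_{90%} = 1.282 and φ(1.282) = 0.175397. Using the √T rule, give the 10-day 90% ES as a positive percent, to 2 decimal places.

24.27%

σ_{10d} = 4.376% × √10 = 13.838%.
ES multiplier = φ(z)/(1−α) = 0.175397/0.1 = 1.754.
ES = 13.838% × 1.754 = 24.272%.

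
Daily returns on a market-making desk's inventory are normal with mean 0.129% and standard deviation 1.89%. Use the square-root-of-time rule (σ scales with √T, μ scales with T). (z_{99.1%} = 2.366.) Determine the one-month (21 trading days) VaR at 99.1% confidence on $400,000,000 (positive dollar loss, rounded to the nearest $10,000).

σ_{21d} = 1.89% × √21 = 8.661%; μ_{21d} = 21 × 0.129% = 2.709%.
VaR = −(2.709%) + 2.366 × 8.661% = 17.783%.
On $400,000,000: 0.17783 × $400,000,000 = $71,132,000.

$71,130,000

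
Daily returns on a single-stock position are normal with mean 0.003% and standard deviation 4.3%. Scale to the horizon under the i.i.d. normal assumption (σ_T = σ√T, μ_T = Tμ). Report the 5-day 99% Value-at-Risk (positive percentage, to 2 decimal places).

At 99%, z = 2.326.
σ_{5d} = 4.3% × √5 = 9.615%; μ_{5d} = 5 × 0.003% = 0.015%.
VaR = −(0.015%) + 2.326 × 9.615% = 22.349%.

22.35%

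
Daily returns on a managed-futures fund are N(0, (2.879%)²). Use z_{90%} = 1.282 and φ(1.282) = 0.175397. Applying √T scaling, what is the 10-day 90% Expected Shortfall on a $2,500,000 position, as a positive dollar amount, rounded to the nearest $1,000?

$399,000

σ_{10d} = 2.879% × √10 = 9.104%.
ES multiplier = φ(z)/(1−α) = 0.175397/0.1 = 1.754.
ES = 9.104% × 1.754 = 15.968%; on $2,500,000: $399,200.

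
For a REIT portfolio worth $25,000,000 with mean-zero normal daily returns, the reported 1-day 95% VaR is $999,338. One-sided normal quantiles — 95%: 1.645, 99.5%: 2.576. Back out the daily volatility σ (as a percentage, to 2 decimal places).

VaR as a fraction: $999,338 / $25,000,000 = 3.997%.
σ = VaR / z = 3.997% / 1.645 = 2.430%.

2.43%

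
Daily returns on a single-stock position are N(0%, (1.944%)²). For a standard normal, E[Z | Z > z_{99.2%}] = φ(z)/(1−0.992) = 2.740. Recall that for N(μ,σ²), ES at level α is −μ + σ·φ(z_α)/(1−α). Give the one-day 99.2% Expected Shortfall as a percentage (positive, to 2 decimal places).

ES = 1.944% × 2.740 = 5.327%.

5.33%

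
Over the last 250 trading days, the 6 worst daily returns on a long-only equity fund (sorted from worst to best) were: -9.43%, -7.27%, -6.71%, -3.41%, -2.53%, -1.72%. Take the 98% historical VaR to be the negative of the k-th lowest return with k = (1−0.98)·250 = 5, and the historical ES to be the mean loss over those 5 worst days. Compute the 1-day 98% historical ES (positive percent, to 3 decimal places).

The 5 worst returns sum to -29.35%.
ES = −(-29.35%) / 5 = 5.87% ≈ 5.870%.

5.870%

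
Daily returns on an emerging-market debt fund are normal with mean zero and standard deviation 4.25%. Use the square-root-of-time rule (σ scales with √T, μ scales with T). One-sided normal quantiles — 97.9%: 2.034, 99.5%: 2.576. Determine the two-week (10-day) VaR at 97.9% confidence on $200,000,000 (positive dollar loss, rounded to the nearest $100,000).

$54,700,000

σ_{10d} = 4.25% × √10 = 13.440%.
VaR = 2.034 × 13.440% = 27.337%.
On $200,000,000: 0.27337 × $200,000,000 = $54,674,000.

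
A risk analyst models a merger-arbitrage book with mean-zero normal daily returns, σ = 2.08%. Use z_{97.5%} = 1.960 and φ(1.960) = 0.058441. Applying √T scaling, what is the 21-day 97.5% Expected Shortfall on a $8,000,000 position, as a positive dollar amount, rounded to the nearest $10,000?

σ_{21d} = 2.08% × √21 = 9.532%.
ES multiplier = φ(z)/(1−α) = 0.058441/0.025 = 2.338.
ES = 9.532% × 2.338 = 22.286%; on $8,000,000: $1,782,880.

$1,780,000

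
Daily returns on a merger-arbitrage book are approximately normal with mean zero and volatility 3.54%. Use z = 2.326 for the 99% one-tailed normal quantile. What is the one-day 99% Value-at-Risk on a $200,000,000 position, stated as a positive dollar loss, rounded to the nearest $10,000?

$16,470,000

VaR = z·σ = 2.326 × 3.54% = 8.234%.
On $200,000,000: 0.08234 × $200,000,000 = $16,468,000.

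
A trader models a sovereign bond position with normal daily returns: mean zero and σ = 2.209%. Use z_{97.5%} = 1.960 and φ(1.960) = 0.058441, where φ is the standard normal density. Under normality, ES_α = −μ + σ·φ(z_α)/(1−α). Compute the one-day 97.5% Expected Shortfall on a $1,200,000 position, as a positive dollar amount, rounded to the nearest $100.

$62,000

Tail multiplier: φ(z)/(1−α) = 0.058441 / 0.025 = 2.338.
ES = 2.209% × 2.338 = 5.165%.
On $1,200,000: 0.05165 × $1,200,000 = $61,980.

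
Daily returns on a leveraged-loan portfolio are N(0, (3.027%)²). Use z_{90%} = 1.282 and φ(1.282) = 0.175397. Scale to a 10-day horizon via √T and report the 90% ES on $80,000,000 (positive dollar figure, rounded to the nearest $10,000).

σ_{10d} = 3.027% × √10 = 9.572%.
ES multiplier = φ(z)/(1−α) = 0.175397/0.1 = 1.754.
ES = 9.572% × 1.754 = 16.789%; on $80,000,000: $13,431,200.

$13,430,000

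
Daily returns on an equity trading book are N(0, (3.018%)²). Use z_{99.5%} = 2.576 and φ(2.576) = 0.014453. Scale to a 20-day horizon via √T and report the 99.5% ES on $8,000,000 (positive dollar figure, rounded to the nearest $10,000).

σ_{20d} = 3.018% × √20 = 13.497%.
ES multiplier = φ(z)/(1−α) = 0.014453/0.005 = 2.891.
ES = 13.497% × 2.891 = 39.020%; on $8,000,000: $3,121,600.

$3,120,000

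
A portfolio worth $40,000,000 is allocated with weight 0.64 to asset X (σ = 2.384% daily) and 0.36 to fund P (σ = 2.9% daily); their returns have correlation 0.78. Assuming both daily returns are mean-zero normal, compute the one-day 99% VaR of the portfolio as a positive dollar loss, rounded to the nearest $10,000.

$2,260,000

σ_p² = 0.64²·2.384² + 0.36²·2.9² + 2·0.78·0.64·0.36·2.384·2.9 = 5.9028 (%²).
σ_p = √5.9028 = 2.430%.
At 99%, z = 2.326.
VaR = 2.326 × 2.430% = 5.652%; on $40,000,000 that is $2,260,800.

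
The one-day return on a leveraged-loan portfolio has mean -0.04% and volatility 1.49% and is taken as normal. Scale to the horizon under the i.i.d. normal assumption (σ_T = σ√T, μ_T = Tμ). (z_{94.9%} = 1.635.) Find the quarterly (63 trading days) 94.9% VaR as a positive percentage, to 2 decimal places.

σ_{63d} = 1.49% × √63 = 11.827%; μ_{63d} = 63 × -0.04% = -2.520%.
VaR = −(-2.520%) + 1.635 × 11.827% = 21.857%.

21.86%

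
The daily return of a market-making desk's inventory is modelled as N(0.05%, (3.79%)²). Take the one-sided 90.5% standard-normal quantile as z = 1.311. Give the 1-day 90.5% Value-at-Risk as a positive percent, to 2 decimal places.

VaR = −μ + z·σ = −(0.05%) + 1.311 × 3.79% = 4.919%.

4.92%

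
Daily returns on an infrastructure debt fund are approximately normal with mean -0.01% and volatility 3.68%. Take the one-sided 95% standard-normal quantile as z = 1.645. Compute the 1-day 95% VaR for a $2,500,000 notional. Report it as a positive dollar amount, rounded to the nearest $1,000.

VaR = −μ + z·σ = −(-0.01%) + 1.645 × 3.68% = 6.064%.
On $2,500,000: 0.06064 × $2,500,000 = $151,600.

$152,000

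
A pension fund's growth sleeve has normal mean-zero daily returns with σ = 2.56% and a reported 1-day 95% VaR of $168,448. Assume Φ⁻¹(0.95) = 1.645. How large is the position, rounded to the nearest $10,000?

$4,000,000

VaR as a fraction of value: z·σ = 1.645 × 2.56% = 4.2112%.
Position = $168,448 / 0.042112 = $4,000,000.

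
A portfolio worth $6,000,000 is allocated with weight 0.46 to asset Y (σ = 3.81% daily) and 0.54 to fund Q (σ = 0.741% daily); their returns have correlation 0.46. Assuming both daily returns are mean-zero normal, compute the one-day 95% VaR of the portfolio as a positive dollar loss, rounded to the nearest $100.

$194,300

σ_p² = 0.46²·3.81² + 0.54²·0.741² + 2·0.46·0.46·0.54·3.81·0.741 = 3.8769 (%²).
σ_p = √3.8769 = 1.969%.
At 95%, z = 1.645.
VaR = 1.645 × 1.969% = 3.239%; on $6,000,000 that is $194,340.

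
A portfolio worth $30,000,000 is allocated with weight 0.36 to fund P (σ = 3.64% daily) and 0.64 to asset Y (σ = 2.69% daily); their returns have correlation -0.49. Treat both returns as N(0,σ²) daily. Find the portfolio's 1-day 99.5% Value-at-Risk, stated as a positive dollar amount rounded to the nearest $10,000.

$1,210,000

σ_p² = 0.36²·3.64² + 0.64²·2.69² + 2·-0.49·0.36·0.64·3.64·2.69 = 2.4702 (%²).
σ_p = √2.4702 = 1.572%.
At 99.5%, z = 2.576.
VaR = 2.576 × 1.572% = 4.049%; on $30,000,000 that is $1,214,700.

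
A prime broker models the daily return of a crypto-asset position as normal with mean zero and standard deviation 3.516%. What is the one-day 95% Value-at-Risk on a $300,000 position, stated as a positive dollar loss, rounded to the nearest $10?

$17,350

At 95% one-sided, z = 1.645.
VaR = z·σ = 1.645 × 3.516% = 5.784%.
On $300,000: 0.05784 × $300,000 = $17,352.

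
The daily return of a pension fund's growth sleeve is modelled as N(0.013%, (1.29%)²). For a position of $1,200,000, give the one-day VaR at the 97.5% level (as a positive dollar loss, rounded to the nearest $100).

At 97.5% one-sided, z = 1.960.
VaR = −μ + z·σ = −(0.013%) + 1.960 × 1.29% = 2.515%.
On $1,200,000: 0.02515 × $1,200,000 = $30,180.

$30,200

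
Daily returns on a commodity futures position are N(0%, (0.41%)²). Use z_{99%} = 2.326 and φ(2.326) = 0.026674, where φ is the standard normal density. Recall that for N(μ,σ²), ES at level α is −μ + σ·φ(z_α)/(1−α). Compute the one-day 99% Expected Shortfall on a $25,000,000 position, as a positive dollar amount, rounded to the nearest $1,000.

Tail multiplier: φ(z)/(1−α) = 0.026674 / 0.01 = 2.667.
ES = 0.41% × 2.667 = 1.093%.
On $25,000,000: 0.01093 × $25,000,000 = $273,250.

$273,000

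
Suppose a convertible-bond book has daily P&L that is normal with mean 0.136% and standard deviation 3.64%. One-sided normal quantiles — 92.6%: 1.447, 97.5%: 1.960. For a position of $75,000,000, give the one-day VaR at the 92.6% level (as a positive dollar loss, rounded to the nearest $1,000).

VaR = −μ + z·σ = −(0.136%) + 1.447 × 3.64% = 5.131%.
On $75,000,000: 0.05131 × $75,000,000 = $3,848,250.

$3,848,000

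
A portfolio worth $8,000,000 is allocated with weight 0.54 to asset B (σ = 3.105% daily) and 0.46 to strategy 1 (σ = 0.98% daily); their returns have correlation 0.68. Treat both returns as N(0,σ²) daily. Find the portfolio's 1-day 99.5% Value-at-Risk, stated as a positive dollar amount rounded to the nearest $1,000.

$414,000

σ_p² = 0.54²·3.105² + 0.46²·0.98² + 2·0.68·0.54·0.46·3.105·0.98 = 4.0425 (%²).
σ_p = √4.0425 = 2.011%.
At 99.5%, z = 2.576.
VaR = 2.576 × 2.011% = 5.180%; on $8,000,000 that is $414,400.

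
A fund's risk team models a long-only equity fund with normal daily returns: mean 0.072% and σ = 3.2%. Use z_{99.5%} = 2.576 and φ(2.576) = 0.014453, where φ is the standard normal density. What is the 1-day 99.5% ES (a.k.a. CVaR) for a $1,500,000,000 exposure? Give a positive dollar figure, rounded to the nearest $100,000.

$137,700,000

Tail multiplier: φ(z)/(1−α) = 0.014453 / 0.005 = 2.891.
ES = −(0.072%) + 3.2% × 2.891 = 9.179%.
On $1,500,000,000: 0.09179 × $1,500,000,000 = $137,685,000.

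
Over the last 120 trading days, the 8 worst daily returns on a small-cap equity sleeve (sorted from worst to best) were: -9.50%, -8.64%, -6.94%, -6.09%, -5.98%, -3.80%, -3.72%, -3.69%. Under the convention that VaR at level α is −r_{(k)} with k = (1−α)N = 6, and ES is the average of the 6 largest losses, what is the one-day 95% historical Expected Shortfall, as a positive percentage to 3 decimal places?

6.825%

The 6 worst returns sum to -40.95%.
ES = −(-40.95%) / 6 = 6.825%.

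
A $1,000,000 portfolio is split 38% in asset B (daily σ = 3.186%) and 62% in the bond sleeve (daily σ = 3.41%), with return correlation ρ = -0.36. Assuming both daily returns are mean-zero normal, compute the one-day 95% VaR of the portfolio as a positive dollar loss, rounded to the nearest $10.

$33,280

σ_p² = 0.38²·3.186² + 0.62²·3.41² + 2·-0.36·0.38·0.62·3.186·3.41 = 4.0927 (%²).
σ_p = √4.0927 = 2.023%.
At 95%, z = 1.645.
VaR = 1.645 × 2.023% = 3.328%; on $1,000,000 that is $33,280.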